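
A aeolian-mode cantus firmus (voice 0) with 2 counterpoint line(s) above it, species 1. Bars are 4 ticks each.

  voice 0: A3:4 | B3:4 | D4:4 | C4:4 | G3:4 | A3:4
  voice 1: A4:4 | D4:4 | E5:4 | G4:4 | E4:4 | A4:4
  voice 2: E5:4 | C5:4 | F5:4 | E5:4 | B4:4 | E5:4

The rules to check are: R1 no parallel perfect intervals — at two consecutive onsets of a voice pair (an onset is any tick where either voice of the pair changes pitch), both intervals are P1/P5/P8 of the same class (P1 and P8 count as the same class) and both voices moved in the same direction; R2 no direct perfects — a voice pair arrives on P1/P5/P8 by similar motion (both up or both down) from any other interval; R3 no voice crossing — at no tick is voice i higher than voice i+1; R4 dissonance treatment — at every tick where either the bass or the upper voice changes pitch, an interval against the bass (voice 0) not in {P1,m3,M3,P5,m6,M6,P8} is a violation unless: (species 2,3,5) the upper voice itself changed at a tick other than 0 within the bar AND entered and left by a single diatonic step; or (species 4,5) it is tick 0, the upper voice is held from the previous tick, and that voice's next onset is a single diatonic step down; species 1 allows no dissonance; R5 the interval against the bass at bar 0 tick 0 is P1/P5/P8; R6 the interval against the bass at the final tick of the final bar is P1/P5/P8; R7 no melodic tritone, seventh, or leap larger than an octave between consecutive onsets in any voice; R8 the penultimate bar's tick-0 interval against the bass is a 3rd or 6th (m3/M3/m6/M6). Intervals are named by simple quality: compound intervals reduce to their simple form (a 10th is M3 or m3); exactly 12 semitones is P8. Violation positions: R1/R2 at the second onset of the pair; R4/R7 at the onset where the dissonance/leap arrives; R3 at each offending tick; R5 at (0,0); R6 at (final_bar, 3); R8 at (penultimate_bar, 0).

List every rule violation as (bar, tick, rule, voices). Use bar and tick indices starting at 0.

bar 0: v0=A3 v1=A4 v2=E5 downbeat P5
bar 1: v0=B3 v1=D4 v2=C5 downbeat m2
bar 2: v0=D4 v1=E5 v2=F5 downbeat m3
bar 3: v0=C4 v1=G4 v2=E5 downbeat M3
bar 4: v0=G3 v1=E4 v2=B4 downbeat M3
bar 5: v0=A3 v1=A4 v2=E5 downbeat P5
  -> R4 @ bar 1 tick 0 v(0, 2): B3/C5 m2 untreated
  -> R4 @ bar 2 tick 0 v(0, 1): D4/E5 M2 untreated
  -> R7 @ bar 2 tick 0 v(1,): D4->E5 leap 14st
  -> R2 @ bar 3 tick 0 v(0, 1): D4/E5 M2 -> C4/G4 P5 similar
  -> R2 @ bar 4 tick 0 v(1, 2): G4/E5 M6 -> E4/B4 P5 similar
  -> R1 @ bar 5 tick 0 v(1, 2): E4/B4 P5 -> A4/E5 P5 similar
  -> R2 @ bar 5 tick 0 v(0, 1): G3/E4 M6 -> A3/A4 P8 similar
  -> R2 @ bar 5 tick 0 v(0, 2): G3/B4 M3 -> A3/E5 P5 similar

(1, 0, R4, (0, 2))
(2, 0, R4, (0, 1))
(2, 0, R7, (1,))
(3, 0, R2, (0, 1))
(4, 0, R2, (1, 2))
(5, 0, R1, (1, 2))
(5, 0, R2, (0, 1))
(5, 0, R2, (0, 2))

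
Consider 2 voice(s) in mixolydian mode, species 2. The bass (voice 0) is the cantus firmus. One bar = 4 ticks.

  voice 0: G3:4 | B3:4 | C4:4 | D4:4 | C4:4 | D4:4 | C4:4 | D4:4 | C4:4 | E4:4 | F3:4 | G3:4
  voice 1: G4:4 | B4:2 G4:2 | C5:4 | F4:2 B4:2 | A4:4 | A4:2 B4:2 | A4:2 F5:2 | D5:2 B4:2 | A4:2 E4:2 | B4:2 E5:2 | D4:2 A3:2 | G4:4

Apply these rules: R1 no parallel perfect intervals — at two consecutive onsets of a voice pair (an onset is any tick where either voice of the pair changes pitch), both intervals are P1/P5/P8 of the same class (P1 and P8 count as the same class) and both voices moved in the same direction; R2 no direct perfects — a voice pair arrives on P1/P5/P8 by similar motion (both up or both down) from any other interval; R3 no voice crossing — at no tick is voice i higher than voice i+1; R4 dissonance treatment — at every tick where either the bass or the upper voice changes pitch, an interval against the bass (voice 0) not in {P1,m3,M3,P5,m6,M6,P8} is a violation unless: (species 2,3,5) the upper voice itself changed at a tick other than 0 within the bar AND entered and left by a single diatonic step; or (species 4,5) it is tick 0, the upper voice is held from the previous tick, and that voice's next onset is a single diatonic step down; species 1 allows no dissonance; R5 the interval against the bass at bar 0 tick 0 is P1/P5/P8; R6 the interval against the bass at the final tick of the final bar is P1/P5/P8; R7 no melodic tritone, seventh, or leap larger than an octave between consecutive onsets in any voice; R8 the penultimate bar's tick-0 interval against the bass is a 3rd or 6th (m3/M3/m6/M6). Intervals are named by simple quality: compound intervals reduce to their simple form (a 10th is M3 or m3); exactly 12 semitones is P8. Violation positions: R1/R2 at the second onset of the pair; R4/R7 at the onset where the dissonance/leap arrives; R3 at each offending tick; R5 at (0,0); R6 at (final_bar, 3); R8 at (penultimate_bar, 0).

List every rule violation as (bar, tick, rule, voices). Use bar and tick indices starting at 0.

(1, 0, R1, (0, 1))
(2, 0, R2, (0, 1))
(3, 2, R7, (1,))
(6, 2, R4, (0, 1))
(9, 0, R2, (0, 1))
(10, 0, R7, (0,))
(10, 0, R7, (1,))
(11, 0, R2, (0, 1))
(11, 0, R7, (1,))

bar 0: v0=G3 v1=G4 downbeat P8
bar 1: v0=B3 v1=B4 downbeat P8
bar 2: v0=C4 v1=C5 downbeat P8
bar 3: v0=D4 v1=F4 downbeat m3
bar 4: v0=C4 v1=A4 downbeat M6
bar 5: v0=D4 v1=A4 downbeat P5
bar 6: v0=C4 v1=A4 downbeat M6
bar 7: v0=D4 v1=D5 downbeat P8
bar 8: v0=C4 v1=A4 downbeat M6
bar 9: v0=E4 v1=B4 downbeat P5
bar 10: v0=F3 v1=D4 downbeat M6
bar 11: v0=G3 v1=G4 downbeat P8
  -> R1 @ bar 1 tick 0 v(0, 1): G3/G4 P8 -> B3/B4 P8 similar
  -> R2 @ bar 2 tick 0 v(0, 1): B3/G4 m6 -> C4/C5 P8 similar
  -> R7 @ bar 3 tick 2 v(1,): F4->B4 leap 6st
  -> R4 @ bar 6 tick 2 v(0, 1): C4/F5 P4 untreated
  -> R2 @ bar 9 tick 0 v(0, 1): C4/E4 M3 -> E4/B4 P5 similar
  -> R7 @ bar 10 tick 0 v(0,): E4->F3 leap 11st
  -> R7 @ bar 10 tick 0 v(1,): E5->D4 leap 14st
  -> R2 @ bar 11 tick 0 v(0, 1): F3/A3 M3 -> G3/G4 P8 similar
  -> R7 @ bar 11 tick 0 v(1,): A3->G4 leap 10st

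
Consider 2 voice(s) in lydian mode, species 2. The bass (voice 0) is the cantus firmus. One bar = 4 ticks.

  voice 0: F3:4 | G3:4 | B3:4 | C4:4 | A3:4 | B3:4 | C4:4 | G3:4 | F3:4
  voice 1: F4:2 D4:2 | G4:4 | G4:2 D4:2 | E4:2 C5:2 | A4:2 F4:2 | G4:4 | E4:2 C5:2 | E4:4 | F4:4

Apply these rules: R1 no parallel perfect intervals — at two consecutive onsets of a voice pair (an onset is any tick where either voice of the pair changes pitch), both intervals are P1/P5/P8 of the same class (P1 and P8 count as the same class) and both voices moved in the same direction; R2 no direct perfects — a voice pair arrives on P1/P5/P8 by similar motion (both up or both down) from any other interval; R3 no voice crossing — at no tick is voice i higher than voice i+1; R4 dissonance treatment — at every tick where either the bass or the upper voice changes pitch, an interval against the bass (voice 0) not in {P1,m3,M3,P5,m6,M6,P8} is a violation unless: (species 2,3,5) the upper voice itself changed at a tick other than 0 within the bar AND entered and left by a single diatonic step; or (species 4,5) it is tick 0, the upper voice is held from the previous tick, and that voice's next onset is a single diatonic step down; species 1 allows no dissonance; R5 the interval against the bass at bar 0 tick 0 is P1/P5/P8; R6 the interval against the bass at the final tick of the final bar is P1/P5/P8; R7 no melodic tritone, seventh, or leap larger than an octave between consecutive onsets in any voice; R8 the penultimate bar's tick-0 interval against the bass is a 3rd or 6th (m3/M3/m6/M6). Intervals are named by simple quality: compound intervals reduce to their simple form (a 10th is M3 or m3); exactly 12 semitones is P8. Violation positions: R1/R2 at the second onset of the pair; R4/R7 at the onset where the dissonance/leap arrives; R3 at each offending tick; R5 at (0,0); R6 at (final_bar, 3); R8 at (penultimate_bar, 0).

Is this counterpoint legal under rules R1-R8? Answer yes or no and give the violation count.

bar 0: v0=F3 v1=F4 (P8)
bar 1: v0=G3 v1=G4 (P8)
bar 2: v0=B3 v1=G4 (m6)
bar 3: v0=C4 v1=E4 (M3)
bar 4: v0=A3 v1=A4 (P8)
bar 5: v0=B3 v1=G4 (m6)
bar 6: v0=C4 v1=E4 (M3)
bar 7: v0=G3 v1=E4 (M6)
bar 8: v0=F3 v1=F4 (P8)
  R2 @ bar1.0: F3/D4 M6 -> G3/G4 P8 similar
  R1 @ bar4.0: C4/C5 P8 -> A3/A4 P8 similar

No (2 violations)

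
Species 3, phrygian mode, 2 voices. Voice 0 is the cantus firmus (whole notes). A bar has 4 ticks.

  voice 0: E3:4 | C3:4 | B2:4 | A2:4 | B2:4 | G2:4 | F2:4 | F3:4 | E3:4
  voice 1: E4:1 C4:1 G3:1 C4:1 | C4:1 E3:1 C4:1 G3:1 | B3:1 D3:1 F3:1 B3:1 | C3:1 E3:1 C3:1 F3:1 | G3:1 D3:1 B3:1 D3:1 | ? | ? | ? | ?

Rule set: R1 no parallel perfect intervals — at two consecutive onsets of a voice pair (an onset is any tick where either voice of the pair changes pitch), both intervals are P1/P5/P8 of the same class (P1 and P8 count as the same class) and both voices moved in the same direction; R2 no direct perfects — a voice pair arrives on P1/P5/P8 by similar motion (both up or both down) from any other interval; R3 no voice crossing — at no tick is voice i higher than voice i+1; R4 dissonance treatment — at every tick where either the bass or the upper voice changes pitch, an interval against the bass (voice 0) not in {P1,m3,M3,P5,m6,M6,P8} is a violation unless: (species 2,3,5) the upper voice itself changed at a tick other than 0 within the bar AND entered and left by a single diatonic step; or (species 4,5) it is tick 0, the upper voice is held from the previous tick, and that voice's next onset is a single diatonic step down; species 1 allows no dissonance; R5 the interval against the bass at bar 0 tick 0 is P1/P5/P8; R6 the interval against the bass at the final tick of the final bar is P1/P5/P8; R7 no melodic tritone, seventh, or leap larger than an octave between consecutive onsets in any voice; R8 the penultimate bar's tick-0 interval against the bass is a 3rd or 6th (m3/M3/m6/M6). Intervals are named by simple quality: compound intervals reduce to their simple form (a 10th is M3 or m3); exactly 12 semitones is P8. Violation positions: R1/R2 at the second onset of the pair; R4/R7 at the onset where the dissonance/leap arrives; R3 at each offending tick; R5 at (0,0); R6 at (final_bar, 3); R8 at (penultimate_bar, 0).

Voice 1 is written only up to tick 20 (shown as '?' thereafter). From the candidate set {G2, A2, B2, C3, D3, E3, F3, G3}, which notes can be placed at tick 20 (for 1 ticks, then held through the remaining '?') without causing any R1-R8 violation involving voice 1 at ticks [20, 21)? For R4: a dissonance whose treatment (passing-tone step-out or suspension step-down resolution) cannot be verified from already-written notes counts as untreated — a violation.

G2: violates R2
A2: violates R4
B2: legal
C3: violates R4
D3: legal
E3: legal
F3: violates R4
G3: legal

{B2, D3, E3, G3}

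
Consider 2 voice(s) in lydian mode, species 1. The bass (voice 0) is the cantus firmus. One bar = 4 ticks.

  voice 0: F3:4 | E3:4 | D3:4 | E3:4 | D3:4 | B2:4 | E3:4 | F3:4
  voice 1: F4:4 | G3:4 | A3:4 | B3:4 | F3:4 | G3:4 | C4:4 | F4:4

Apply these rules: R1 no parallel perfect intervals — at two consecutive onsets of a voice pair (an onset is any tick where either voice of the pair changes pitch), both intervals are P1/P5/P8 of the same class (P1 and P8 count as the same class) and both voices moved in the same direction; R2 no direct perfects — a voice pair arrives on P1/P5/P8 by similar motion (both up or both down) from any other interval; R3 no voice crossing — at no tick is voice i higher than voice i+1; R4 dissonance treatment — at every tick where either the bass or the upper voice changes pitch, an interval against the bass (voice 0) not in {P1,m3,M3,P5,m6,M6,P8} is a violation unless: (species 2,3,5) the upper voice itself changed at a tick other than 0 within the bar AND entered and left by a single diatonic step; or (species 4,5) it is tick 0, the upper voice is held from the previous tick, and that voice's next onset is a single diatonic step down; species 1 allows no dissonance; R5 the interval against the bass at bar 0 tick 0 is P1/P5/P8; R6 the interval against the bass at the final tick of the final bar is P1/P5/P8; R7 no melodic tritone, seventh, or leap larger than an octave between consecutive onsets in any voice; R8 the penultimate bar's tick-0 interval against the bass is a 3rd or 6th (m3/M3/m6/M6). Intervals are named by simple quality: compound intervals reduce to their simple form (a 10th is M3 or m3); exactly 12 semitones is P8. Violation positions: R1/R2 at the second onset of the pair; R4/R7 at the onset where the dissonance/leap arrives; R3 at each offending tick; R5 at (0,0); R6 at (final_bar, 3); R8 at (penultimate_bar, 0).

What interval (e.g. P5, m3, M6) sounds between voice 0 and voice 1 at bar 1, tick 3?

m3

voice 0=E3 voice 1=G3 -> m3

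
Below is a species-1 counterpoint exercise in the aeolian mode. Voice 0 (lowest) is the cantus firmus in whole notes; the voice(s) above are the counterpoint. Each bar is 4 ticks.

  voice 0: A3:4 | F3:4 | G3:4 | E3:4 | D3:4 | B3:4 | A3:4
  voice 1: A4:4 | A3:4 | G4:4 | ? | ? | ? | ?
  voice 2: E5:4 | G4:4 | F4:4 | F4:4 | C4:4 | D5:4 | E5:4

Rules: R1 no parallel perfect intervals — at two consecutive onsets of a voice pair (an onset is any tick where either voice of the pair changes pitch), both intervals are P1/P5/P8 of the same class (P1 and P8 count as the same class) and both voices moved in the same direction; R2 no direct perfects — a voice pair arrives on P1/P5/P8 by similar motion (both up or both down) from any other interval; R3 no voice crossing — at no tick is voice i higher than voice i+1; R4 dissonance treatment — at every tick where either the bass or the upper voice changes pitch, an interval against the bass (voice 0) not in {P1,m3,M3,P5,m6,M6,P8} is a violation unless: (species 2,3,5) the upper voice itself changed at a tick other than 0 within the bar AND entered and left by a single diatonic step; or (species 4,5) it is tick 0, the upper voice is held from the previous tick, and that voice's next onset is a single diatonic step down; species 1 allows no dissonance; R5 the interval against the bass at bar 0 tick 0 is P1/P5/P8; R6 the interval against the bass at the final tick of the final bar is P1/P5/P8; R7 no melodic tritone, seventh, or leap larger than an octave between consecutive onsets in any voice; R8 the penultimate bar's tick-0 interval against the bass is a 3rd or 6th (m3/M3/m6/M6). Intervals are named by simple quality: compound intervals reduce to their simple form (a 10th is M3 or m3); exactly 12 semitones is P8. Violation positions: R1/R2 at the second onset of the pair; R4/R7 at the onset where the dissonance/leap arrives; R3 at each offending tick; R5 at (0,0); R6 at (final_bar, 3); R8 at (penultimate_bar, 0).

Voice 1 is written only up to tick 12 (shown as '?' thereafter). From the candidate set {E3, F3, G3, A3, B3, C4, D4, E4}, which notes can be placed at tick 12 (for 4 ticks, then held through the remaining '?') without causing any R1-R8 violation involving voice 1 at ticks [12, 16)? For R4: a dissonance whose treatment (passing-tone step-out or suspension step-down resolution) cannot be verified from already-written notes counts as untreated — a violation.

E3: violates R1,R7
F3: violates R4,R7
G3: legal
A3: violates R4,R7
B3: violates R2
C4: legal
D4: violates R4
E4: violates R1

{C4, G3}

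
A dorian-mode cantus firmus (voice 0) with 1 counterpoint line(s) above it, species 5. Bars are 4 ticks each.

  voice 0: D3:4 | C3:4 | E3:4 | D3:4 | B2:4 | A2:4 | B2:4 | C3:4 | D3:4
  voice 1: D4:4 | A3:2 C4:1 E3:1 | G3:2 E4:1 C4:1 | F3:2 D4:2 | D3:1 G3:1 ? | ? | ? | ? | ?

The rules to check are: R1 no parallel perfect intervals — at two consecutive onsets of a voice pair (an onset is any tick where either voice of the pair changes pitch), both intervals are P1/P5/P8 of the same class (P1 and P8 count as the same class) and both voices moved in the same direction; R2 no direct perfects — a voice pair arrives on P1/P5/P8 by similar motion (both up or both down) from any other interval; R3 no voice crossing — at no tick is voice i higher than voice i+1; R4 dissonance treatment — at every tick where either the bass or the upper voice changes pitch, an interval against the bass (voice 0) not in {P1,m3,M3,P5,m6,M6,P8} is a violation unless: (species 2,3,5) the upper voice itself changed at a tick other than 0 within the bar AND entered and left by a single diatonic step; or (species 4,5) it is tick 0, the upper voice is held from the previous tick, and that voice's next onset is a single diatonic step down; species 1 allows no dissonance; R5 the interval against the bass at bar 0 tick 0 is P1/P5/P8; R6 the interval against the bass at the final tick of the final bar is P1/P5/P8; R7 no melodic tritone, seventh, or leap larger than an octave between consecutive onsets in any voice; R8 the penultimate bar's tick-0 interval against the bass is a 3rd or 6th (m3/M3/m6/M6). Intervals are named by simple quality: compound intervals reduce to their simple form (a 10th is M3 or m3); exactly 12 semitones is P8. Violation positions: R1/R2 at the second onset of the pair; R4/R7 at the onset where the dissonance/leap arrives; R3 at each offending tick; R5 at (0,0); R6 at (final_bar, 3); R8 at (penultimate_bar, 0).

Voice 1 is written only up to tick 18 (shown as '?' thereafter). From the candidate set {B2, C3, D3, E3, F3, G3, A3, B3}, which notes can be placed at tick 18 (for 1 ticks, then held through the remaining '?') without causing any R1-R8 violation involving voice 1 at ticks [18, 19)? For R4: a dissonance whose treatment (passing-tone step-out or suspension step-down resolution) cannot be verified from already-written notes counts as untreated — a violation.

{B2, B3, D3, G3}

B2: legal
C3: violates R4
D3: legal
E3: violates R4
F3: violates R4
G3: legal
A3: violates R4
B3: legal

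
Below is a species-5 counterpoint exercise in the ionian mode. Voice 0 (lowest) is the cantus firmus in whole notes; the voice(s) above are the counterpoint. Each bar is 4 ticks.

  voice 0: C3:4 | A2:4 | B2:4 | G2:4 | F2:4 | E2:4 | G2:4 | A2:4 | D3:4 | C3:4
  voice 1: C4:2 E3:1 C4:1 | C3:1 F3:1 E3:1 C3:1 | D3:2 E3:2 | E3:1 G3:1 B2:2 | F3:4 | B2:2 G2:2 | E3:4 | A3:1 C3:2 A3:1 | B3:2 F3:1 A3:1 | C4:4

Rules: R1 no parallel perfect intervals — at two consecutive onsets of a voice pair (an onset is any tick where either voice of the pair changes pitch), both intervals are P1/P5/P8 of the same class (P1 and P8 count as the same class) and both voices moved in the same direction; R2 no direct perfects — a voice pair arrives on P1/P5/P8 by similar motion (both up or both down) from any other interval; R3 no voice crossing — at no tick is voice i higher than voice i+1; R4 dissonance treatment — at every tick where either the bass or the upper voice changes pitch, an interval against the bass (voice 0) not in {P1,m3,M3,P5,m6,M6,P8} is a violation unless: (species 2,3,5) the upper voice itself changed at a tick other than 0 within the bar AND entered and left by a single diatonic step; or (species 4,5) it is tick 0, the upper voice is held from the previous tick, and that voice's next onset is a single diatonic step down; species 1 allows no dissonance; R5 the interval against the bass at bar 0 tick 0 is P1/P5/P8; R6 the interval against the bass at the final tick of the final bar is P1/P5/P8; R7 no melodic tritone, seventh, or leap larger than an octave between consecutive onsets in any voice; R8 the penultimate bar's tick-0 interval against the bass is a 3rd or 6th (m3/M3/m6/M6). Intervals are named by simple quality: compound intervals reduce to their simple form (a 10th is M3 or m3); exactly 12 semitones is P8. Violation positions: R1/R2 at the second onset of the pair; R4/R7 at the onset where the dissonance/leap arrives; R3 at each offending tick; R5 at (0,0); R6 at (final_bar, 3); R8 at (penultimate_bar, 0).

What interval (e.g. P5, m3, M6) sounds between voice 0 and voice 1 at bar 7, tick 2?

m3

voice 0=A2 voice 1=C3 -> m3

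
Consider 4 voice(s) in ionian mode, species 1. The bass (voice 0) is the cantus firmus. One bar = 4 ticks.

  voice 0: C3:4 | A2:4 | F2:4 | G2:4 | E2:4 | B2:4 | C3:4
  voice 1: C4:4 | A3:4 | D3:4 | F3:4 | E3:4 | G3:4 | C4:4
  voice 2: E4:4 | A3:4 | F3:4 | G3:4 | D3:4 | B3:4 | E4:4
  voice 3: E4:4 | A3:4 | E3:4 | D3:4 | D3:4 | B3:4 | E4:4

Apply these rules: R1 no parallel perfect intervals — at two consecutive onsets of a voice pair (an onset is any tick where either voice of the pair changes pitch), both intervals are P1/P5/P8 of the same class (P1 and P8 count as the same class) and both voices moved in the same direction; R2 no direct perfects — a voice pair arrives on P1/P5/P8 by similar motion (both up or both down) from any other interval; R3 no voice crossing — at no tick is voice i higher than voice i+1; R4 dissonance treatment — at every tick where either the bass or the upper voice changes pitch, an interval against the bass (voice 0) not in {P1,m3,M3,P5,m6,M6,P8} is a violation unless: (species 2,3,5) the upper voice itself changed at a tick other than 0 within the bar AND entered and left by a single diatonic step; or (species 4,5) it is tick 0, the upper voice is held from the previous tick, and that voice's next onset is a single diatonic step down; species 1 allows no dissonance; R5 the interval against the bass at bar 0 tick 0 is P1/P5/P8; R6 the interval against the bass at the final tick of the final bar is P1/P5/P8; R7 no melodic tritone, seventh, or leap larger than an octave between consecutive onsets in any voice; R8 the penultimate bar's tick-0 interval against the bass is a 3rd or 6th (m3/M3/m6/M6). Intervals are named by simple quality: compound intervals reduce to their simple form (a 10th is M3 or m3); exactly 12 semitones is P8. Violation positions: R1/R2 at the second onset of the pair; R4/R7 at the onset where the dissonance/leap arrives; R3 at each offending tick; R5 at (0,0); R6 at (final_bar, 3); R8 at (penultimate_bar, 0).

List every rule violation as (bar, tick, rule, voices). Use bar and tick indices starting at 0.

(0, 0, R5, (0, 2))
(0, 0, R5, (0, 3))
(1, 0, R1, (0, 1))
(1, 0, R1, (2, 3))
(1, 0, R2, (0, 2))
(1, 0, R2, (0, 3))
(1, 0, R2, (1, 2))
(1, 0, R2, (1, 3))
(2, 0, R1, (0, 2))
(2, 0, R3, (2, 3))
(2, 0, R4, (0, 3))
(2, 1, R3, (2, 3))
(2, 2, R3, (2, 3))
(2, 3, R3, (2, 3))
(3, 0, R1, (0, 2))
(3, 0, R3, (2, 3))
(3, 0, R4, (0, 1))
(3, 1, R3, (2, 3))
(3, 2, R3, (2, 3))
(3, 3, R3, (2, 3))
(4, 0, R2, (0, 1))
(4, 0, R3, (1, 2))
(4, 0, R4, (0, 2))
(4, 0, R4, (0, 3))
(4, 1, R3, (1, 2))
(4, 2, R3, (1, 2))
(4, 3, R3, (1, 2))
(5, 0, R1, (2, 3))
(5, 0, R2, (0, 2))
(5, 0, R2, (0, 3))
(5, 0, R8, (0, 2))
(5, 0, R8, (0, 3))
(6, 0, R1, (2, 3))
(6, 0, R2, (0, 1))
(6, 3, R6, (0, 2))
(6, 3, R6, (0, 3))

bar 0: v0=C3 v1=C4 v2=E4 v3=E4 downbeat M3
bar 1: v0=A2 v1=A3 v2=A3 v3=A3 downbeat P8
bar 2: v0=F2 v1=D3 v2=F3 v3=E3 downbeat M7
bar 3: v0=G2 v1=F3 v2=G3 v3=D3 downbeat P5
bar 4: v0=E2 v1=E3 v2=D3 v3=D3 downbeat m7
bar 5: v0=B2 v1=G3 v2=B3 v3=B3 downbeat P8
bar 6: v0=C3 v1=C4 v2=E4 v3=E4 downbeat M3
  -> R5 @ bar 0 tick 0 v(0, 2): opens on M3
  -> R5 @ bar 0 tick 0 v(0, 3): opens on M3
  -> R1 @ bar 1 tick 0 v(0, 1): C3/C4 P8 -> A2/A3 P8 similar
  -> R1 @ bar 1 tick 0 v(2, 3): E4/E4 P1 -> A3/A3 P1 similar
  -> R2 @ bar 1 tick 0 v(0, 2): C3/E4 M3 -> A2/A3 P8 similar
  -> R2 @ bar 1 tick 0 v(0, 3): C3/E4 M3 -> A2/A3 P8 similar
  -> R2 @ bar 1 tick 0 v(1, 2): C4/E4 M3 -> A3/A3 P1 similar
  -> R2 @ bar 1 tick 0 v(1, 3): C4/E4 M3 -> A3/A3 P1 similar
  -> R1 @ bar 2 tick 0 v(0, 2): A2/A3 P8 -> F2/F3 P8 similar
  -> R3 @ bar 2 tick 0 v(2, 3): F3 above E3
  -> R4 @ bar 2 tick 0 v(0, 3): F2/E3 M7 untreated
  -> R3 @ bar 2 tick 1 v(2, 3): F3 above E3
  -> R3 @ bar 2 tick 2 v(2, 3): F3 above E3
  -> R3 @ bar 2 tick 3 v(2, 3): F3 above E3
  -> R1 @ bar 3 tick 0 v(0, 2): F2/F3 P8 -> G2/G3 P8 similar
  -> R3 @ bar 3 tick 0 v(2, 3): G3 above D3
  -> R4 @ bar 3 tick 0 v(0, 1): G2/F3 m7 untreated
  -> R3 @ bar 3 tick 1 v(2, 3): G3 above D3
  -> R3 @ bar 3 tick 2 v(2, 3): G3 above D3
  -> R3 @ bar 3 tick 3 v(2, 3): G3 above D3
  -> R2 @ bar 4 tick 0 v(0, 1): G2/F3 m7 -> E2/E3 P8 similar
  -> R3 @ bar 4 tick 0 v(1, 2): E3 above D3
  -> R4 @ bar 4 tick 0 v(0, 2): E2/D3 m7 untreated
  -> R4 @ bar 4 tick 0 v(0, 3): E2/D3 m7 untreated
  -> R3 @ bar 4 tick 1 v(1, 2): E3 above D3
  -> R3 @ bar 4 tick 2 v(1, 2): E3 above D3
  -> R3 @ bar 4 tick 3 v(1, 2): E3 above D3
  -> R1 @ bar 5 tick 0 v(2, 3): D3/D3 P1 -> B3/B3 P1 similar
  -> R2 @ bar 5 tick 0 v(0, 2): E2/D3 m7 -> B2/B3 P8 similar
  -> R2 @ bar 5 tick 0 v(0, 3): E2/D3 m7 -> B2/B3 P8 similar
  -> R8 @ bar 5 tick 0 v(0, 2): penult P8 not 3rd/6th
  -> R8 @ bar 5 tick 0 v(0, 3): penult P8 not 3rd/6th
  -> R1 @ bar 6 tick 0 v(2, 3): B3/B3 P1 -> E4/E4 P1 similar
  -> R2 @ bar 6 tick 0 v(0, 1): B2/G3 m6 -> C3/C4 P8 similar
  -> R6 @ bar 6 tick 3 v(0, 2): closes on M3
  -> R6 @ bar 6 tick 3 v(0, 3): closes on M3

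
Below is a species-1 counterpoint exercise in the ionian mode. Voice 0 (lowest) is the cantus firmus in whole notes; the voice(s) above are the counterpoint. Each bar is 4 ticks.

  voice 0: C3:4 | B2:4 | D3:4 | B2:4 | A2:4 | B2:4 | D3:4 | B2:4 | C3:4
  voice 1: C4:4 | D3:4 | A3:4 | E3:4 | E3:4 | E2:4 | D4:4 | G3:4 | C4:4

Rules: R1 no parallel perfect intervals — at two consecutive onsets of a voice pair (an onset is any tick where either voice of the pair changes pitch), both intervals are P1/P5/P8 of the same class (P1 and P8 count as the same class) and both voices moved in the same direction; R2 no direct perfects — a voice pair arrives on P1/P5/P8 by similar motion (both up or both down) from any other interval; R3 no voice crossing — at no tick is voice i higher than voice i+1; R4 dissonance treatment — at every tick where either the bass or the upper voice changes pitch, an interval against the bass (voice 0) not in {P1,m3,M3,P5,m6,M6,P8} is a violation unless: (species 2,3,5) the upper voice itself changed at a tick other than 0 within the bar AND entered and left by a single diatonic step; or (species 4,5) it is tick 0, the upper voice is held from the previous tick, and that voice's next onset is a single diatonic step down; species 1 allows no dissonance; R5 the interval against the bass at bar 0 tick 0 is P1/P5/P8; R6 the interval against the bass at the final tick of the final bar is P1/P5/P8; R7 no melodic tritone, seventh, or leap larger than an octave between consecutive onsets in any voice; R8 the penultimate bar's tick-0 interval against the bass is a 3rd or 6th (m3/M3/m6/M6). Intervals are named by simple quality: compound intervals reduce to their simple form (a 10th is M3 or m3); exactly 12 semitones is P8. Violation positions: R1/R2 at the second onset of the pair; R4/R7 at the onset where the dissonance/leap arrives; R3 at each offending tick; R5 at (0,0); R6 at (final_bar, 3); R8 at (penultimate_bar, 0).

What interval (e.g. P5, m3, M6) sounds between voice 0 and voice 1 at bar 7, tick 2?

m6

voice 0=B2 voice 1=G3 -> m6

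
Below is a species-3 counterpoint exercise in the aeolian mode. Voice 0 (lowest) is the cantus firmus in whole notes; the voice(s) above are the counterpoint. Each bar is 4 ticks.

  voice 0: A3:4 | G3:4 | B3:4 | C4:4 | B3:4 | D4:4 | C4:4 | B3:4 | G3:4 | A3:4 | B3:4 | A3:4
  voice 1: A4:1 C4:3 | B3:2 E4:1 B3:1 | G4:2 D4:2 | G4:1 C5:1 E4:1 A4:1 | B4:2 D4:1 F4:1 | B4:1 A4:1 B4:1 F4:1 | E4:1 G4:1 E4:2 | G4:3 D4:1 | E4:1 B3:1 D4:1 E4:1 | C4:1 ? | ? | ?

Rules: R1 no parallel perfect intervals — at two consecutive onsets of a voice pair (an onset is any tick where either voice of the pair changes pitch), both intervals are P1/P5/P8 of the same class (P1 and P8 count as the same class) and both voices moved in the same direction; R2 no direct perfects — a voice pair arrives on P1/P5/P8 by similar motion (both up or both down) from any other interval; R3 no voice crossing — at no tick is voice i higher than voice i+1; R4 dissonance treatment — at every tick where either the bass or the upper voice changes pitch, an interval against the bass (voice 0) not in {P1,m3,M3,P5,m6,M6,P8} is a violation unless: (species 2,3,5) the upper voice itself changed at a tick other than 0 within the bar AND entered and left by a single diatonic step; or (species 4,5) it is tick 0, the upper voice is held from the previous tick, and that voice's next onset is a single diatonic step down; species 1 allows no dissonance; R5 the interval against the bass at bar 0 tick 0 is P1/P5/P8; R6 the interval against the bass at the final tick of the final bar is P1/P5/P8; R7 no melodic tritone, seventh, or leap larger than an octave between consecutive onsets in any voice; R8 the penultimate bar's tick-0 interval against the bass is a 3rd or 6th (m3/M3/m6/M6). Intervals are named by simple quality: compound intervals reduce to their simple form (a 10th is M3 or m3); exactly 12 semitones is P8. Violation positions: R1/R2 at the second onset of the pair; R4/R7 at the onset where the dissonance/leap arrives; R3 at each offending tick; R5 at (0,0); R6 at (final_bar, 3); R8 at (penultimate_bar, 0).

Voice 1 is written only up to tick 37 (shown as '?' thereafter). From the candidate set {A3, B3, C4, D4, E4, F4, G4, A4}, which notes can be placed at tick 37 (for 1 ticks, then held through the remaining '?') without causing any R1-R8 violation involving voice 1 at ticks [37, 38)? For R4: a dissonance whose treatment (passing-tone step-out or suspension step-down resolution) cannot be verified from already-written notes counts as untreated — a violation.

A3: legal
B3: violates R4
C4: legal
D4: violates R4
E4: legal
F4: legal
G4: violates R4
A4: legal

{A3, A4, C4, E4, F4}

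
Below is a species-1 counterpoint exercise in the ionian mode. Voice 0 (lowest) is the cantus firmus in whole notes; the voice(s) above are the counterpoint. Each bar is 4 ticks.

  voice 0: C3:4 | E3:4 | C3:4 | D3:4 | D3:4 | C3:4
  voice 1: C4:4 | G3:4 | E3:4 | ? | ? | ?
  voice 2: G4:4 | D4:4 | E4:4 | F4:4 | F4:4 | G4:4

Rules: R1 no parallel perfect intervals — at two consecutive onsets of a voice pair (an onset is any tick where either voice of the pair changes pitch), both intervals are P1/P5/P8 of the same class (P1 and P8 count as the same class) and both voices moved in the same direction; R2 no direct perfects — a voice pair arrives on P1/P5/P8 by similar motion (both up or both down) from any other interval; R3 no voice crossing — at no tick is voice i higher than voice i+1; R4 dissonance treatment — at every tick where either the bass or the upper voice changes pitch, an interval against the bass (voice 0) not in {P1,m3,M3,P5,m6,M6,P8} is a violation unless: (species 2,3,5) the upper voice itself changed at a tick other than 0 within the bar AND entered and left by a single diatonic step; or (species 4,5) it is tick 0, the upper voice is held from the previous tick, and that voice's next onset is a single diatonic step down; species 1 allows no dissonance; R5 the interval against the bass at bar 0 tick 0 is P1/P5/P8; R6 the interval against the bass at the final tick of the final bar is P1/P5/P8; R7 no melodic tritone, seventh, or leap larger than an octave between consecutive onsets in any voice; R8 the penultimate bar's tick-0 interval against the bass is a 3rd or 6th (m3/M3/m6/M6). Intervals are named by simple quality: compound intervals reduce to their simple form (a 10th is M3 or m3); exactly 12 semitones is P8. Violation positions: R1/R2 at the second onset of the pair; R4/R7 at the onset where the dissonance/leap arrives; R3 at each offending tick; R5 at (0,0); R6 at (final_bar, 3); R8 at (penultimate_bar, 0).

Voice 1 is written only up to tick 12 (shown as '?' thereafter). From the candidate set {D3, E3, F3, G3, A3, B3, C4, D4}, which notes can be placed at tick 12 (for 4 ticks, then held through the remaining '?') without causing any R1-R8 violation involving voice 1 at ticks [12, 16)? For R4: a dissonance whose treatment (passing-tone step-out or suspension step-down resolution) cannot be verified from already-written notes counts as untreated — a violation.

D3: legal
E3: violates R4
F3: violates R1
G3: violates R4
A3: violates R2
B3: legal
C4: violates R4
D4: violates R2,R7

{B3, D3}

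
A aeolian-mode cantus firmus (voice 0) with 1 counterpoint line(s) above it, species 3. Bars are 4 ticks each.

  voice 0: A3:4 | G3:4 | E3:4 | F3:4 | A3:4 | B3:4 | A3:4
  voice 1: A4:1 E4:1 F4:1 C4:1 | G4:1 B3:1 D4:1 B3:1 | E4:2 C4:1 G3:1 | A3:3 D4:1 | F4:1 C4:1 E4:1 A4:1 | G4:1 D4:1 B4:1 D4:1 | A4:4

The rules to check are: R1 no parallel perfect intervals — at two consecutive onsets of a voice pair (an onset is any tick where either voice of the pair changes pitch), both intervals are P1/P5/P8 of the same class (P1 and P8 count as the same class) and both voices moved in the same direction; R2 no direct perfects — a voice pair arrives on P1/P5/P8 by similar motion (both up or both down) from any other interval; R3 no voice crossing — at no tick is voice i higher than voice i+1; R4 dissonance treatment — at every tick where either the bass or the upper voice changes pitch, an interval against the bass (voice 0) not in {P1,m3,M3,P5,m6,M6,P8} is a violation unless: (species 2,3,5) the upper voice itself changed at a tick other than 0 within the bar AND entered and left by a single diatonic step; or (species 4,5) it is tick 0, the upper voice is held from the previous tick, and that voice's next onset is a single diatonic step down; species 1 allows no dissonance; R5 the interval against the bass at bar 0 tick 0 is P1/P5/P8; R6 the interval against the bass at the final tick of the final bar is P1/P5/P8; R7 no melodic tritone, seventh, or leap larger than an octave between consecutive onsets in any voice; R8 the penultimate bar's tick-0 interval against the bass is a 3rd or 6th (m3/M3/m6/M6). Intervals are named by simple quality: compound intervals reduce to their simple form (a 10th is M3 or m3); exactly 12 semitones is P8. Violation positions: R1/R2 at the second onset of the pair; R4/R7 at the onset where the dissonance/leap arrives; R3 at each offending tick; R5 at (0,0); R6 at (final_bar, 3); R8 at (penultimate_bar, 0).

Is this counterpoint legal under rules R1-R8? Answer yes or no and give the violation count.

Yes (0 violations)

bar 0: v0=A3 v1=A4 (P8)
bar 1: v0=G3 v1=G4 (P8)
bar 2: v0=E3 v1=E4 (P8)
bar 3: v0=F3 v1=A3 (M3)
bar 4: v0=A3 v1=F4 (m6)
bar 5: v0=B3 v1=G4 (m6)
bar 6: v0=A3 v1=A4 (P8)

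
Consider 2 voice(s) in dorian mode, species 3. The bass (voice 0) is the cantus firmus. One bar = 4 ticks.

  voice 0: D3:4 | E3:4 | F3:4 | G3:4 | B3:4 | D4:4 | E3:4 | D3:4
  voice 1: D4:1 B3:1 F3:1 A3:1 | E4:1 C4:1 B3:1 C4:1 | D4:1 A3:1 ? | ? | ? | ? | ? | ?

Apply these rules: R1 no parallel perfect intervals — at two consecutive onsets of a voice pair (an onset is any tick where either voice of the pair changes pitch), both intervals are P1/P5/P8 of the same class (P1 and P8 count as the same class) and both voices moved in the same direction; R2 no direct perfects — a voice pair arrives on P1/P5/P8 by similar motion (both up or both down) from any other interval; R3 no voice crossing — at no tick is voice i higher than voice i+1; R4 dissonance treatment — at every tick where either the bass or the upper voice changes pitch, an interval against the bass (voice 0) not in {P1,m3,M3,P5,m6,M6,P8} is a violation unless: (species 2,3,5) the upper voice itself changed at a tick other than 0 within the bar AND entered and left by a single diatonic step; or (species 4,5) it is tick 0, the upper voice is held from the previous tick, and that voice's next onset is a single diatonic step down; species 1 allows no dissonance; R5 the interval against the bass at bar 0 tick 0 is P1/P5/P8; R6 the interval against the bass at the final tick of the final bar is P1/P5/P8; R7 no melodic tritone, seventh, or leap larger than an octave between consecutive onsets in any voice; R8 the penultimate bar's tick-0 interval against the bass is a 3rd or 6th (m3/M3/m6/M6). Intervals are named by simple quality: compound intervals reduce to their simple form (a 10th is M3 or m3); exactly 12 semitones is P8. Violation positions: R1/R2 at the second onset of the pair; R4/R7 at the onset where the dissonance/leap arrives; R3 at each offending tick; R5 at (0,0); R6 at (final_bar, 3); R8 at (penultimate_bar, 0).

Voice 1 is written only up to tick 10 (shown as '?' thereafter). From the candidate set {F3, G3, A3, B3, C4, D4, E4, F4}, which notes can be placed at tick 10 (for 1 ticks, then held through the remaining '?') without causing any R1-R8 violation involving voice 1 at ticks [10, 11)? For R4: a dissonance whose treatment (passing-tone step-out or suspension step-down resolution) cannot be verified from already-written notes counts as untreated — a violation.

F3: legal
G3: violates R4
A3: legal
B3: violates R4
C4: legal
D4: legal
E4: violates R4
F4: legal

{A3, C4, D4, F3, F4}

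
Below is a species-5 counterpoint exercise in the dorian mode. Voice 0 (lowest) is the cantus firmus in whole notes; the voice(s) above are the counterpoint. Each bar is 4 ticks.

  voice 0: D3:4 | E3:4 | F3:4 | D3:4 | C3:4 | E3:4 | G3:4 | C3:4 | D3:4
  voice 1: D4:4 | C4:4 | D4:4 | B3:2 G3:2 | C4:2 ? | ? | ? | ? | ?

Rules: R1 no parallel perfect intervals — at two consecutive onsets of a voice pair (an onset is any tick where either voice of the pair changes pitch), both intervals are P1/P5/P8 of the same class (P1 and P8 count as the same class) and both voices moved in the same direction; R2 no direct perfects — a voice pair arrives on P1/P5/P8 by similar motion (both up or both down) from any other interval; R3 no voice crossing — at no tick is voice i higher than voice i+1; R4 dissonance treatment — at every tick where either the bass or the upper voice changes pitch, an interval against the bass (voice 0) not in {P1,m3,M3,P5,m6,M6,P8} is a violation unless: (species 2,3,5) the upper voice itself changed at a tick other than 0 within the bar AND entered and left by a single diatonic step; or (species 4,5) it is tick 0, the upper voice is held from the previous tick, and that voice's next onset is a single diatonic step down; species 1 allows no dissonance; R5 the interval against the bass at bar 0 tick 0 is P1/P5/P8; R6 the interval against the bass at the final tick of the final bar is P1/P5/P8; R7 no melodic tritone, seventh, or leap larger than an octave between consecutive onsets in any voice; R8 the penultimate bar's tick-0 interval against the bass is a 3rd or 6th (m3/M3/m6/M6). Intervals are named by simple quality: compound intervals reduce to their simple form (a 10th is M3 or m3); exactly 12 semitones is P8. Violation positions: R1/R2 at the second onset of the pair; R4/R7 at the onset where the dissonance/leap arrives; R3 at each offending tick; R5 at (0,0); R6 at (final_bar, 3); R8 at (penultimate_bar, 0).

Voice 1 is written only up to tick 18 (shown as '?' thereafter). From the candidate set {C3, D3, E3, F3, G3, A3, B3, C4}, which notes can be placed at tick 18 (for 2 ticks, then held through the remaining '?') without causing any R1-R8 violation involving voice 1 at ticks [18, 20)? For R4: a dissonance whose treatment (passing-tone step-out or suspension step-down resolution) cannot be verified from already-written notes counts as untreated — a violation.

C3: legal
D3: violates R4,R7
E3: legal
F3: violates R4
G3: legal
A3: legal
B3: violates R4
C4: legal

{A3, C3, C4, E3, G3}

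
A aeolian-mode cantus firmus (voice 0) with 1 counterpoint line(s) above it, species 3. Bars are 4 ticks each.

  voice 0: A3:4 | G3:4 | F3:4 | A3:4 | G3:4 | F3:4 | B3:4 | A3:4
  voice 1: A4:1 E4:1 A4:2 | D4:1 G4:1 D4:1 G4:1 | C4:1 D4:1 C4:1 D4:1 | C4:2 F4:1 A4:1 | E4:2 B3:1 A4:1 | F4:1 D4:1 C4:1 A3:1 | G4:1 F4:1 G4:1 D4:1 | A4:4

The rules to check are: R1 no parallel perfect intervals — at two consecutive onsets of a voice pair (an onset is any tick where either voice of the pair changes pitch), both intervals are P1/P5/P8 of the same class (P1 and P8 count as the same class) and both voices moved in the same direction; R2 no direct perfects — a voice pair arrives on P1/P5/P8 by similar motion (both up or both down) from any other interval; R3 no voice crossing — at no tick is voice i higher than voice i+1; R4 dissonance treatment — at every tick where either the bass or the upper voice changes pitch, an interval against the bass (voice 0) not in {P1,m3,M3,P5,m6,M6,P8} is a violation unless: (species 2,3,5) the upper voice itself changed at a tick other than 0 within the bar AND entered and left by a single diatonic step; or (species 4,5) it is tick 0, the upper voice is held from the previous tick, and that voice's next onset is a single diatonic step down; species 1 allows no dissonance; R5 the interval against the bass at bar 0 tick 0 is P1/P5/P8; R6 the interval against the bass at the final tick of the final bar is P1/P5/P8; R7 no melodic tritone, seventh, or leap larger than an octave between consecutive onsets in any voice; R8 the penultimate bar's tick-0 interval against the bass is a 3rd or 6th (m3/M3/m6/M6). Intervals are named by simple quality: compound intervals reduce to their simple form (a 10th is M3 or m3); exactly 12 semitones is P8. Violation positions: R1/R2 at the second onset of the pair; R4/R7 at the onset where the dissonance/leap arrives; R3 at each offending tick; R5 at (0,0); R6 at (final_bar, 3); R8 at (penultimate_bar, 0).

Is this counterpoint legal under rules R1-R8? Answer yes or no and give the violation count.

No (7 violations)

bar 0: v0=A3 v1=A4 (P8)
bar 1: v0=G3 v1=D4 (P5)
bar 2: v0=F3 v1=C4 (P5)
bar 3: v0=A3 v1=C4 (m3)
bar 4: v0=G3 v1=E4 (M6)
bar 5: v0=F3 v1=F4 (P8)
bar 6: v0=B3 v1=G4 (m6)
bar 7: v0=A3 v1=A4 (P8)
  R2 @ bar1.0: A3/A4 P8 -> G3/D4 P5 similar
  R2 @ bar2.0: G3/G4 P8 -> F3/C4 P5 similar
  R4 @ bar4.3: G3/A4 M2 untreated
  R7 @ bar4.3: B3->A4 leap 10st
  R2 @ bar5.0: G3/A4 M2 -> F3/F4 P8 similar
  R7 @ bar6.0: F3->B3 leap 6st
  R7 @ bar6.0: A3->G4 leap 10st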